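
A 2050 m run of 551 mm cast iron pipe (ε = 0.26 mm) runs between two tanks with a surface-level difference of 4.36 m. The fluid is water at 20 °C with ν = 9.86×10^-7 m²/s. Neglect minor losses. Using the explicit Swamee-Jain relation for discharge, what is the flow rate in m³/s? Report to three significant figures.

Swamee-Jain (Type II): Q = -0.965·√(gD⁵h_f/L)·ln[ε/(3.7D) + √(3.17ν²L/(gD³h_f))]
√(gD⁵h_f/L) = √(9.81·0.551⁵·4.36/2050) = 0.03255
ε/(3.7D) = 1.28×10^-4; √(3.17ν²L/(gD³h_f)) = 2.97×10^-5
Q = -0.965·0.03255·ln(1.572×10^-4) = 0.2751 m³/s
Check: V = 1.15 m/s, Re = 6.45×10^5, f = 0.01739, h_f = 4.39 m ≈ 4.36 m ✓

Q ≈ 0.275 m³/s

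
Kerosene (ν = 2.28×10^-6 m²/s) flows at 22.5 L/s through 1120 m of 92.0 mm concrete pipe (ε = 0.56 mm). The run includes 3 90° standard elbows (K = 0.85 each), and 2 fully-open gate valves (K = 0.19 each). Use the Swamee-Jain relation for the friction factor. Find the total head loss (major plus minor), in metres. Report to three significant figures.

V = 4Q/(πD²) = 3.385 m/s; V²/2g = 0.5839 m
Re = 1.37×10^5, ε/D = 0.00609 → f = 0.03308 (Swamee-Jain)
Major: h_f = f(L/D)·V²/2g = 0.03308·12174·0.5839 = 235.1 m
Minor: ΣK = 2.93; h_m = ΣK·V²/2g = 1.711 m
Total H_L = 235.1 + 1.711 = 236.9 m

H_L ≈ 237 m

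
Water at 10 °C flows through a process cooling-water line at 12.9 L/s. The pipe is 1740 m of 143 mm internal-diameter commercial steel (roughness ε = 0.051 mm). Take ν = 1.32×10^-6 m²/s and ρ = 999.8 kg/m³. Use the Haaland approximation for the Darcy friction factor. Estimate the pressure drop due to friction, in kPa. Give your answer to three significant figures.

V = 4Q/(πD²) = 4·0.0129/(π·0.143²) = 0.8032 m/s
Re = VD/ν = 0.8032·0.143/1.32×10^-6 = 8.70×10^4 → turbulent
ε/D = 0.051/143 = 3.57×10^-4
Haaland: f = 0.01986
h_f = f(L/D)V²/(2g) = 0.01986·(1740/0.143)·0.8032²/(2·9.81) = 7.945 m
Δp = ρg·h_f = 999.8·9.81·7.945 = 77.92 kPa

Δp ≈ 77.9 kPa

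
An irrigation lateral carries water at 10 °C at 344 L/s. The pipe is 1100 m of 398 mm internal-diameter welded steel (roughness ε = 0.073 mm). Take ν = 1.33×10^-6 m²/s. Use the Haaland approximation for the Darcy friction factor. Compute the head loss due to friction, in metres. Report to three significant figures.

h_f ≈ 15.7 m

V = 4Q/(πD²) = 4·0.344/(π·0.398²) = 2.765 m/s
Re = VD/ν = 2.765·0.398/1.33×10^-6 = 8.27×10^5 → turbulent
ε/D = 0.073/398 = 1.83×10^-4
Haaland: f = 0.01457
h_f = f(L/D)V²/(2g) = 0.01457·(1100/0.398)·2.765²/(2·9.81) = 15.70 m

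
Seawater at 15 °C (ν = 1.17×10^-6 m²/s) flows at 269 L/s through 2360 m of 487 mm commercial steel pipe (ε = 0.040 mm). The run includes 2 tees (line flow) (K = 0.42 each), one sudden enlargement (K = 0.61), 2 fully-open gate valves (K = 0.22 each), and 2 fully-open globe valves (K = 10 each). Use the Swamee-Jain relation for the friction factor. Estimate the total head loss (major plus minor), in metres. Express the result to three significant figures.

V = 4Q/(πD²) = 1.444 m/s; V²/2g = 0.1063 m
Re = 6.01×10^5, ε/D = 8.21×10^-5 → f = 0.01394 (Swamee-Jain)
Major: h_f = f(L/D)·V²/2g = 0.01394·4846·0.1063 = 7.183 m
Minor: ΣK = 21.9; h_m = ΣK·V²/2g = 2.327 m
Total H_L = 7.183 + 2.327 = 9.510 m

H_L ≈ 9.51 m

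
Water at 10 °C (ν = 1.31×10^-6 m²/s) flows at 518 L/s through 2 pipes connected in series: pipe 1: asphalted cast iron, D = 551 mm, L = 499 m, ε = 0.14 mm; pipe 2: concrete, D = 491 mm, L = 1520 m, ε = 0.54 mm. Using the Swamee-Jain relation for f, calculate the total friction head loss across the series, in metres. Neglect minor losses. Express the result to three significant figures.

H ≈ 27.5 m

Pipe 1: V = 2.172 m/s, Re = 9.14×10^5, ε/D = 2.54×10^-4, f = 0.01540, h_1 = f(L/D)V²/2g = 3.354 m
Pipe 2: V = 2.736 m/s, Re = 1.03×10^6, ε/D = 0.00110, f = 0.02046, h_2 = f(L/D)V²/2g = 24.16 m
Series → Q common, losses add: H = Σh = 27.52 m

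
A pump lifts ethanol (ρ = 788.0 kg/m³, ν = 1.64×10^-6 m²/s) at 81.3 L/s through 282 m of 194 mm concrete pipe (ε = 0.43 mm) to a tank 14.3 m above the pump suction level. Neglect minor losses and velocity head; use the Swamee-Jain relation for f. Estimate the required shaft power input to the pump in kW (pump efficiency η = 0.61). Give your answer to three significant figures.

V = 4Q/(πD²) = 2.750 m/s; Re = 3.25×10^5; ε/D = 0.00222; f = 0.02473
h_f = f(L/D)V²/2g = 13.86 m
Total head H = z + h_f = 14.3 + 13.86 = 28.16 m
P_hyd = ρgQH = 788.0·9.81·0.0813·28.16 = 17.70 kW
P_shaft = P_hyd/η = 17.70/0.61 = 29.01 kW

P_shaft ≈ 29.0 kW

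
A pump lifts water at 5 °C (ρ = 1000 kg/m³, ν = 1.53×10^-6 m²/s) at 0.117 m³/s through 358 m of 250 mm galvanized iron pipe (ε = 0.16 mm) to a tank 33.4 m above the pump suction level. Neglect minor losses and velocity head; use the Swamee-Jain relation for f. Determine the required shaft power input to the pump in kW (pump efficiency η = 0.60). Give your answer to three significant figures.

V = 4Q/(πD²) = 2.384 m/s; Re = 3.89×10^5; ε/D = 6.40×10^-4; f = 0.01881
h_f = f(L/D)V²/2g = 7.801 m
Total head H = z + h_f = 33.4 + 7.801 = 41.20 m
P_hyd = ρgQH = 1000·9.81·0.117·41.20 = 47.29 kW
P_shaft = P_hyd/η = 47.29/0.60 = 78.82 kW

P_shaft ≈ 78.8 kW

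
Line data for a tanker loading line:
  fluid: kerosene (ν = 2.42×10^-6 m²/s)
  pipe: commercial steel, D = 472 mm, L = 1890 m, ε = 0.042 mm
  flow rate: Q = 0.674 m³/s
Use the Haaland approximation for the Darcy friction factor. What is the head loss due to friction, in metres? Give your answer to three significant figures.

V = 4Q/(πD²) = 4·0.674/(π·0.472²) = 3.852 m/s
Re = VD/ν = 3.852·0.472/2.42×10^-6 = 7.51×10^5 → turbulent
ε/D = 0.042/472 = 8.90×10^-5
Haaland: f = 0.01352
h_f = f(L/D)V²/(2g) = 0.01352·(1890/0.472)·3.852²/(2·9.81) = 40.93 m

h_f ≈ 40.9 m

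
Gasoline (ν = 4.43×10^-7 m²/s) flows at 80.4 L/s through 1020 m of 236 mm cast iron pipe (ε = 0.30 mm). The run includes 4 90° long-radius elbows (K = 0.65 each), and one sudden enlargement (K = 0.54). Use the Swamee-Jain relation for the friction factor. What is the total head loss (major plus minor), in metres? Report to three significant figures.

H_L ≈ 16.3 m

V = 4Q/(πD²) = 1.838 m/s; V²/2g = 0.1722 m
Re = 9.79×10^5, ε/D = 0.00127 → f = 0.02118 (Swamee-Jain)
Major: h_f = f(L/D)·V²/2g = 0.02118·4322·0.1722 = 15.76 m
Minor: ΣK = 3.14; h_m = ΣK·V²/2g = 0.5406 m
Total H_L = 15.76 + 0.5406 = 16.30 m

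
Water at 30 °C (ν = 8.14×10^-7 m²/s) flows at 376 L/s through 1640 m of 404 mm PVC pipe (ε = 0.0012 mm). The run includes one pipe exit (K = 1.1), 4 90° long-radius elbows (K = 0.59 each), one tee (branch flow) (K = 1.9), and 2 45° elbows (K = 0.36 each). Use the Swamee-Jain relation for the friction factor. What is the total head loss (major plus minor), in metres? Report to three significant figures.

H_L ≈ 22.2 m

V = 4Q/(πD²) = 2.933 m/s; V²/2g = 0.4385 m
Re = 1.46×10^6, ε/D = 2.97×10^-6 → f = 0.01100 (Swamee-Jain)
Major: h_f = f(L/D)·V²/2g = 0.01100·4059·0.4385 = 19.58 m
Minor: ΣK = 6.08; h_m = ΣK·V²/2g = 2.666 m
Total H_L = 19.58 + 2.666 = 22.25 m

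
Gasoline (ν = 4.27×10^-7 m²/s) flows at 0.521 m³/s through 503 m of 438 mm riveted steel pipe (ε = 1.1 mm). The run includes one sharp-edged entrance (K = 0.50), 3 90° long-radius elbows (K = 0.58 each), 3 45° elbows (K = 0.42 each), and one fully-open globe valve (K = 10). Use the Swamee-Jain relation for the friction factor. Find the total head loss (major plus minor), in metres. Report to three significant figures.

V = 4Q/(πD²) = 3.458 m/s; V²/2g = 0.6094 m
Re = 3.55×10^6, ε/D = 0.00251 → f = 0.02498 (Swamee-Jain)
Major: h_f = f(L/D)·V²/2g = 0.02498·1148·0.6094 = 17.48 m
Minor: ΣK = 13.5; h_m = ΣK·V²/2g = 8.227 m
Total H_L = 17.48 + 8.227 = 25.71 m

H_L ≈ 25.7 m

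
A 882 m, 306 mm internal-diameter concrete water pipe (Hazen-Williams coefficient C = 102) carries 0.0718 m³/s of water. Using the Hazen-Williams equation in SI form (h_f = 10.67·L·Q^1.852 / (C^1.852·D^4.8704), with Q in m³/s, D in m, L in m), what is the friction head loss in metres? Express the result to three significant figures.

h_f = 10.67·882·0.0718^1.852 / (102^1.852·0.306^4.8704) = 4.365 m

h_f ≈ 4.37 m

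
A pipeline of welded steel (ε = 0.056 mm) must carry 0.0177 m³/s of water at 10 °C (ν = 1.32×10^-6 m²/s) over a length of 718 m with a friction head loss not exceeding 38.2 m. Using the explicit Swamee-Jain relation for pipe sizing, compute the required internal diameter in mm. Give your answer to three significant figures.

Swamee-Jain (Type III): D = 0.66·[ε^1.25·(LQ²/(gh_f))^4.75 + ν·Q^9.4·(L/(gh_f))^5.2]^0.04
LQ²/(gh_f) = 6.003×10^-4; L/(gh_f) = 1.916
Term 1 = ε^1.25·(…)^4.75 = 2.41×10^-21; Term 2 = ν·Q^9.4·(…)^5.2 = 1.32×10^-21
D = 0.66·(2.41×10^-21 + 1.32×10^-21)^0.04 = 0.1006 m = 101 mm
Check: V = 2.23 m/s, Re = 1.70×10^5, f = 0.01951, h_f = 35.3 m ≈ 38.2 m ✓

D ≈ 101 mm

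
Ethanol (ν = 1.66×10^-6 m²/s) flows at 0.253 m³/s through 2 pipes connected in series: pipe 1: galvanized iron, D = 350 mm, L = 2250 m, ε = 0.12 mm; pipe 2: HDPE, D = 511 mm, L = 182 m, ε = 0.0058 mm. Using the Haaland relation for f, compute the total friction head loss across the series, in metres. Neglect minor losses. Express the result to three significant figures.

H ≈ 37.5 m

Pipe 1: V = 2.630 m/s, Re = 5.54×10^5, ε/D = 3.43×10^-4, f = 0.01639, h_1 = f(L/D)V²/2g = 37.14 m
Pipe 2: V = 1.234 m/s, Re = 3.80×10^5, ε/D = 1.14×10^-5, f = 0.01384, h_2 = f(L/D)V²/2g = 0.3823 m
Series → Q common, losses add: H = Σh = 37.52 m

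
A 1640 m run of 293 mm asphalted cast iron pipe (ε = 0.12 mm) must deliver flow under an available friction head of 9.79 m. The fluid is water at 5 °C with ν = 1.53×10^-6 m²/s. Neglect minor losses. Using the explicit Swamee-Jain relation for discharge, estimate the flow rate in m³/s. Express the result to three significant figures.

Q ≈ 0.0935 m³/s

Swamee-Jain (Type II): Q = -0.965·√(gD⁵h_f/L)·ln[ε/(3.7D) + √(3.17ν²L/(gD³h_f))]
√(gD⁵h_f/L) = √(9.81·0.293⁵·9.79/1640) = 0.01125
ε/(3.7D) = 1.11×10^-4; √(3.17ν²L/(gD³h_f)) = 7.10×10^-5
Q = -0.965·0.01125·ln(1.817×10^-4) = 0.09347 m³/s
Check: V = 1.39 m/s, Re = 2.65×10^5, f = 0.01797, h_f = 9.85 m ≈ 9.79 m ✓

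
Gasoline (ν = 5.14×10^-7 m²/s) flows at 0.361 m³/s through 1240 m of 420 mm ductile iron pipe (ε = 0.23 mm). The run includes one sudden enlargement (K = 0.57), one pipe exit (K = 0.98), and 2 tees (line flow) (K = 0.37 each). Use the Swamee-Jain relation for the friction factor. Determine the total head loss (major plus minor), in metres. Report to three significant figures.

V = 4Q/(πD²) = 2.606 m/s; V²/2g = 0.3460 m
Re = 2.13×10^6, ε/D = 5.48×10^-4 → f = 0.01734 (Swamee-Jain)
Major: h_f = f(L/D)·V²/2g = 0.01734·2952·0.3460 = 17.72 m
Minor: ΣK = 2.29; h_m = ΣK·V²/2g = 0.7925 m
Total H_L = 17.72 + 0.7925 = 18.51 m

H_L ≈ 18.5 m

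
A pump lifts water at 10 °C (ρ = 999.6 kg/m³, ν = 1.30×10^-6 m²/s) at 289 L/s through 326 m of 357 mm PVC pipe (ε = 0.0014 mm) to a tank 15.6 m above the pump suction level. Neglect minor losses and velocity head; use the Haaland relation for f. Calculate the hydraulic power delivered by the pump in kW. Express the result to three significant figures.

V = 4Q/(πD²) = 2.887 m/s; Re = 7.93×10^5; ε/D = 3.92×10^-6; f = 0.01211
h_f = f(L/D)V²/2g = 4.697 m
Total head H = z + h_f = 15.6 + 4.697 = 20.30 m
P_hyd = ρgQH = 999.6·9.81·0.289·20.30 = 57.52 kW

P_hyd ≈ 57.5 kW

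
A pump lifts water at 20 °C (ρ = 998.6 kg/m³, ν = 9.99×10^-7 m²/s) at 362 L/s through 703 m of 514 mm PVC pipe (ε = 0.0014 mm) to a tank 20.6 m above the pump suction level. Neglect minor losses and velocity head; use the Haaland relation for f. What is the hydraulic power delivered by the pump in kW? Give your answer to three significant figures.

V = 4Q/(πD²) = 1.745 m/s; Re = 8.98×10^5; ε/D = 2.72×10^-6; f = 0.01184
h_f = f(L/D)V²/2g = 2.512 m
Total head H = z + h_f = 20.6 + 2.512 = 23.11 m
P_hyd = ρgQH = 998.6·9.81·0.362·23.11 = 81.96 kW

P_hyd ≈ 82.0 kW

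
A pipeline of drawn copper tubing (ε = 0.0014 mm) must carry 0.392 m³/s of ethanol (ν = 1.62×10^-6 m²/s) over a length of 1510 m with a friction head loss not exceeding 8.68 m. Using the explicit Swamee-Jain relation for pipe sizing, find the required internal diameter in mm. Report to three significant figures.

D ≈ 495 mm

Swamee-Jain (Type III): D = 0.66·[ε^1.25·(LQ²/(gh_f))^4.75 + ν·Q^9.4·(L/(gh_f))^5.2]^0.04
LQ²/(gh_f) = 2.725; L/(gh_f) = 17.73
Term 1 = ε^1.25·(…)^4.75 = 5.63×10^-6; Term 2 = ν·Q^9.4·(…)^5.2 = 7.59×10^-4
D = 0.66·(5.63×10^-6 + 7.59×10^-4)^0.04 = 0.4953 m = 495 mm
Check: V = 2.03 m/s, Re = 6.22×10^5, f = 0.01265, h_f = 8.13 m ≈ 8.68 m ✓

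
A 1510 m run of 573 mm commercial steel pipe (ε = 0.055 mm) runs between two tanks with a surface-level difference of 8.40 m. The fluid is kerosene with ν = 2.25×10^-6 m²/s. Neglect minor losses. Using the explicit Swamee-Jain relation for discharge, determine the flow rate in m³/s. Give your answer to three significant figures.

Swamee-Jain (Type II): Q = -0.965·√(gD⁵h_f/L)·ln[ε/(3.7D) + √(3.17ν²L/(gD³h_f))]
√(gD⁵h_f/L) = √(9.81·0.573⁵·8.40/1510) = 0.05806
ε/(3.7D) = 2.59×10^-5; √(3.17ν²L/(gD³h_f)) = 3.95×10^-5
Q = -0.965·0.05806·ln(6.548×10^-5) = 0.5398 m³/s
Check: V = 2.09 m/s, Re = 5.33×10^5, f = 0.01431, h_f = 8.42 m ≈ 8.40 m ✓

Q ≈ 0.540 m³/s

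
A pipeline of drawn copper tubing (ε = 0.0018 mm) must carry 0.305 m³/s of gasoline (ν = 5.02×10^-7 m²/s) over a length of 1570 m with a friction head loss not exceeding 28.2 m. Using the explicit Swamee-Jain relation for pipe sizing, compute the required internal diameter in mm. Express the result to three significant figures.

D ≈ 340 mm

Swamee-Jain (Type III): D = 0.66·[ε^1.25·(LQ²/(gh_f))^4.75 + ν·Q^9.4·(L/(gh_f))^5.2]^0.04
LQ²/(gh_f) = 0.5279; L/(gh_f) = 5.675
Term 1 = ε^1.25·(…)^4.75 = 3.17×10^-9; Term 2 = ν·Q^9.4·(…)^5.2 = 5.94×10^-8
D = 0.66·(3.17×10^-9 + 5.94×10^-8)^0.04 = 0.3399 m = 340 mm
Check: V = 3.36 m/s, Re = 2.28×10^6, f = 0.01037, h_f = 27.6 m ≈ 28.2 m ✓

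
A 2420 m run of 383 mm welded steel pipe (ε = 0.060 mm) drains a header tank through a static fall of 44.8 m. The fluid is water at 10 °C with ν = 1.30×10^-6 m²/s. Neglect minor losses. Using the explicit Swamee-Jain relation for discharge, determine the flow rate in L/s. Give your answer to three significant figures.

Q ≈ 360 L/s

Swamee-Jain (Type II): Q = -0.965·√(gD⁵h_f/L)·ln[ε/(3.7D) + √(3.17ν²L/(gD³h_f))]
√(gD⁵h_f/L) = √(9.81·0.383⁵·44.8/2420) = 0.03869
ε/(3.7D) = 4.23×10^-5; √(3.17ν²L/(gD³h_f)) = 2.29×10^-5
Q = -0.965·0.03869·ln(6.525×10^-5) = 0.3598 m³/s
Check: V = 3.12 m/s, Re = 9.20×10^5, f = 0.01435, h_f = 45.1 m ≈ 44.8 m ✓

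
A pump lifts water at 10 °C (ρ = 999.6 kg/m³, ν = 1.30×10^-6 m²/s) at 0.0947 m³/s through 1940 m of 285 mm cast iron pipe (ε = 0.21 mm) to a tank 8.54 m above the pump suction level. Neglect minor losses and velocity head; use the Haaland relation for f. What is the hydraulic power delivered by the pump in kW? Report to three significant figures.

P_hyd ≈ 21.6 kW

V = 4Q/(πD²) = 1.484 m/s; Re = 3.25×10^5; ε/D = 7.37×10^-4; f = 0.01926
h_f = f(L/D)V²/2g = 14.72 m
Total head H = z + h_f = 8.54 + 14.72 = 23.26 m
P_hyd = ρgQH = 999.6·9.81·0.0947·23.26 = 21.60 kW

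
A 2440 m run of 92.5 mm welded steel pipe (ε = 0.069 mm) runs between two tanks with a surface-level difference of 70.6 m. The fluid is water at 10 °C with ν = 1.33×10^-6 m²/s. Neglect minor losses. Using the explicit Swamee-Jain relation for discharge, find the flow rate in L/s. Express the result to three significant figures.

Swamee-Jain (Type II): Q = -0.965·√(gD⁵h_f/L)·ln[ε/(3.7D) + √(3.17ν²L/(gD³h_f))]
√(gD⁵h_f/L) = √(9.81·0.0925⁵·70.6/2440) = 0.001386
ε/(3.7D) = 2.02×10^-4; √(3.17ν²L/(gD³h_f)) = 1.58×10^-4
Q = -0.965·0.001386·ln(3.596×10^-4) = 0.01061 m³/s
Check: V = 1.58 m/s, Re = 1.10×10^5, f = 0.02120, h_f = 71.1 m ≈ 70.6 m ✓

Q ≈ 10.6 L/s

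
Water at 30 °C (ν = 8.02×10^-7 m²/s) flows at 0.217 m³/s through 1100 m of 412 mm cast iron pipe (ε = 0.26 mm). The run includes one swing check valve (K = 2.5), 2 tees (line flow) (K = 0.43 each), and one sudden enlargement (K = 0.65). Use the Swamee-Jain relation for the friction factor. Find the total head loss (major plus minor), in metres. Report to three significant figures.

H_L ≈ 7.11 m

V = 4Q/(πD²) = 1.628 m/s; V²/2g = 0.1350 m
Re = 8.36×10^5, ε/D = 6.31×10^-4 → f = 0.01822 (Swamee-Jain)
Major: h_f = f(L/D)·V²/2g = 0.01822·2670·0.1350 = 6.567 m
Minor: ΣK = 4.01; h_m = ΣK·V²/2g = 0.5415 m
Total H_L = 6.567 + 0.5415 = 7.109 m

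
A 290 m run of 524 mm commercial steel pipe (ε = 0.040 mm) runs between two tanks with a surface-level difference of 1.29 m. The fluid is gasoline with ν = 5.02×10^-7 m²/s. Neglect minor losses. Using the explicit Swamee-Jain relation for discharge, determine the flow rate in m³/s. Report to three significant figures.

Q ≈ 0.415 m³/s

Swamee-Jain (Type II): Q = -0.965·√(gD⁵h_f/L)·ln[ε/(3.7D) + √(3.17ν²L/(gD³h_f))]
√(gD⁵h_f/L) = √(9.81·0.524⁵·1.29/290) = 0.04152
ε/(3.7D) = 2.06×10^-5; √(3.17ν²L/(gD³h_f)) = 1.13×10^-5
Q = -0.965·0.04152·ln(3.191×10^-5) = 0.4148 m³/s
Check: V = 1.92 m/s, Re = 2.01×10^6, f = 0.01244, h_f = 1.30 m ≈ 1.29 m ✓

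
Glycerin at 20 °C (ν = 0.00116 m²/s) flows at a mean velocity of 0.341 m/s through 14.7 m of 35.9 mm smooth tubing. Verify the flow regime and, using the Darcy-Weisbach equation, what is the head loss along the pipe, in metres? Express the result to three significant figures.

h_f ≈ 14.7 m

Re = VD/ν = 0.341·0.03590/0.00116 = 10.6 → laminar (Re < 2300)
f = 64/Re = 6.064
h_f = f(L/D)V²/(2g) = 6.064·(14.7/0.03590)·0.341²/(2·9.81) = 14.72 m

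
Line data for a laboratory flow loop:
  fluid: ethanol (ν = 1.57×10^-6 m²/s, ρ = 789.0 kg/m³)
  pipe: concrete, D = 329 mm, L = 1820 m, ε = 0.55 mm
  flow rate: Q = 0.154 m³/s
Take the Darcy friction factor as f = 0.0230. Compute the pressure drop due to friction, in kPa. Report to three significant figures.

V = 4Q/(πD²) = 4·0.154/(π·0.329²) = 1.812 m/s
h_f = f(L/D)V²/(2g) = 0.02300·(1820/0.329)·1.812²/(2·9.81) = 21.28 m
Δp = ρg·h_f = 789.0·9.81·21.28 = 164.7 kPa

Δp ≈ 165 kPa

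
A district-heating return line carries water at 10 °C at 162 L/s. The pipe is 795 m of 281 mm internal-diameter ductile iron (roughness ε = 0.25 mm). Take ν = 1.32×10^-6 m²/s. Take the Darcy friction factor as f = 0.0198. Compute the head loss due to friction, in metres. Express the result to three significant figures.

V = 4Q/(πD²) = 4·0.162/(π·0.281²) = 2.612 m/s
h_f = f(L/D)V²/(2g) = 0.01980·(795/0.281)·2.612²/(2·9.81) = 19.48 m

h_f ≈ 19.5 m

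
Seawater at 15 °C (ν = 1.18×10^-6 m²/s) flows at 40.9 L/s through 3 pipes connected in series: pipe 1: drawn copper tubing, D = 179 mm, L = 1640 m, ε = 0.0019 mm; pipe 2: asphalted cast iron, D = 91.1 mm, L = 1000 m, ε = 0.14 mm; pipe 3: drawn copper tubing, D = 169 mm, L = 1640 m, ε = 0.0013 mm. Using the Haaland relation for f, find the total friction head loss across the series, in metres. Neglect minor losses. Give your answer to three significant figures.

H ≈ 534 m

Pipe 1: V = 1.625 m/s, Re = 2.47×10^5, ε/D = 1.06×10^-5, f = 0.01496, h_1 = f(L/D)V²/2g = 18.45 m
Pipe 2: V = 6.275 m/s, Re = 4.84×10^5, ε/D = 0.00154, f = 0.02231, h_2 = f(L/D)V²/2g = 491.3 m
Pipe 3: V = 1.823 m/s, Re = 2.61×10^5, ε/D = 7.69×10^-6, f = 0.01478, h_3 = f(L/D)V²/2g = 24.30 m
Series → Q common, losses add: H = Σh = 534.1 m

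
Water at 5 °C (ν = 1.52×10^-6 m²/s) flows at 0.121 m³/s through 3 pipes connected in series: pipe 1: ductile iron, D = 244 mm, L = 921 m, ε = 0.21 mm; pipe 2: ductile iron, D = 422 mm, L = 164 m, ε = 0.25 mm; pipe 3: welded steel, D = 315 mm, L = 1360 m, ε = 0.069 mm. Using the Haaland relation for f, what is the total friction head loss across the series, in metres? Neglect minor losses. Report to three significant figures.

H ≈ 34.2 m

Pipe 1: V = 2.588 m/s, Re = 4.15×10^5, ε/D = 8.61×10^-4, f = 0.01967, h_1 = f(L/D)V²/2g = 25.34 m
Pipe 2: V = 0.8651 m/s, Re = 2.40×10^5, ε/D = 5.92×10^-4, f = 0.01885, h_2 = f(L/D)V²/2g = 0.2795 m
Pipe 3: V = 1.553 m/s, Re = 3.22×10^5, ε/D = 2.19×10^-4, f = 0.01609, h_3 = f(L/D)V²/2g = 8.537 m
Series → Q common, losses add: H = Σh = 34.15 m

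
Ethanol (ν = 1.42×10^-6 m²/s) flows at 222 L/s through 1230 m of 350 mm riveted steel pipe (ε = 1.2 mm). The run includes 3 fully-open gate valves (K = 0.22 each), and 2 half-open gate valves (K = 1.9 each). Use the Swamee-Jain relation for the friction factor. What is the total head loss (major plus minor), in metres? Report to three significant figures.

H_L ≈ 27.4 m

V = 4Q/(πD²) = 2.307 m/s; V²/2g = 0.2714 m
Re = 5.69×10^5, ε/D = 0.00343 → f = 0.02749 (Swamee-Jain)
Major: h_f = f(L/D)·V²/2g = 0.02749·3514·0.2714 = 26.22 m
Minor: ΣK = 4.46; h_m = ΣK·V²/2g = 1.210 m
Total H_L = 26.22 + 1.210 = 27.43 m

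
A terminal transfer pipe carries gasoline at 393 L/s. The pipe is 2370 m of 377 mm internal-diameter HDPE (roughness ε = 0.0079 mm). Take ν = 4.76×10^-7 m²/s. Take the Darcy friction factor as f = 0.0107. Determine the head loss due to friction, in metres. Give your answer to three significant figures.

h_f ≈ 42.5 m

V = 4Q/(πD²) = 4·0.393/(π·0.377²) = 3.521 m/s
h_f = f(L/D)V²/(2g) = 0.01070·(2370/0.377)·3.521²/(2·9.81) = 42.49 m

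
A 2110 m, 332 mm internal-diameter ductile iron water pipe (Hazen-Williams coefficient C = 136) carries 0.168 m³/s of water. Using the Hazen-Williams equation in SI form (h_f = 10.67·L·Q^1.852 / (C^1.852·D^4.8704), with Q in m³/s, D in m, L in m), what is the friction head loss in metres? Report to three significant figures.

h_f = 10.67·2110·0.168^1.852 / (136^1.852·0.332^4.8704) = 19.89 m

h_f ≈ 19.9 m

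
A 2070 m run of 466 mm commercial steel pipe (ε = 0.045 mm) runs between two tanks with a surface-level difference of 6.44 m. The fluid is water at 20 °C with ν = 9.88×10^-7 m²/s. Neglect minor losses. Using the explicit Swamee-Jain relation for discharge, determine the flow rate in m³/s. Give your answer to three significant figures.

Swamee-Jain (Type II): Q = -0.965·√(gD⁵h_f/L)·ln[ε/(3.7D) + √(3.17ν²L/(gD³h_f))]
√(gD⁵h_f/L) = √(9.81·0.466⁵·6.44/2070) = 0.02590
ε/(3.7D) = 2.61×10^-5; √(3.17ν²L/(gD³h_f)) = 3.17×10^-5
Q = -0.965·0.02590·ln(5.775×10^-5) = 0.2439 m³/s
Check: V = 1.43 m/s, Re = 6.74×10^5, f = 0.01396, h_f = 6.46 m ≈ 6.44 m ✓

Q ≈ 0.244 m³/s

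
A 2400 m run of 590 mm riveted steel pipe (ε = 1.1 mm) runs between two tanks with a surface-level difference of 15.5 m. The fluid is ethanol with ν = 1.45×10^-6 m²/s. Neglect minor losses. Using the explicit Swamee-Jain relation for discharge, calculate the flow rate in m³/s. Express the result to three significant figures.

Swamee-Jain (Type II): Q = -0.965·√(gD⁵h_f/L)·ln[ε/(3.7D) + √(3.17ν²L/(gD³h_f))]
√(gD⁵h_f/L) = √(9.81·0.590⁵·15.5/2400) = 0.06730
ε/(3.7D) = 5.04×10^-4; √(3.17ν²L/(gD³h_f)) = 2.26×10^-5
Q = -0.965·0.06730·ln(5.265×10^-4) = 0.4903 m³/s
Check: V = 1.79 m/s, Re = 7.30×10^5, f = 0.02335, h_f = 15.6 m ≈ 15.5 m ✓

Q ≈ 0.490 m³/s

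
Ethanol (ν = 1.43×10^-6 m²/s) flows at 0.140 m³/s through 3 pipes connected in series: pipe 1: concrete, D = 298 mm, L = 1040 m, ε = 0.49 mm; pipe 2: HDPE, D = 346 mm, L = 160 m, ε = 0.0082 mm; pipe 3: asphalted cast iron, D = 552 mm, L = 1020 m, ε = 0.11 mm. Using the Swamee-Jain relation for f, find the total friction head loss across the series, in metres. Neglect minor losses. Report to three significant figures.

H ≈ 17.7 m

Pipe 1: V = 2.007 m/s, Re = 4.18×10^5, ε/D = 0.00164, f = 0.02288, h_1 = f(L/D)V²/2g = 16.39 m
Pipe 2: V = 1.489 m/s, Re = 3.60×10^5, ε/D = 2.37×10^-5, f = 0.01420, h_2 = f(L/D)V²/2g = 0.7420 m
Pipe 3: V = 0.5850 m/s, Re = 2.26×10^5, ε/D = 1.99×10^-4, f = 0.01686, h_3 = f(L/D)V²/2g = 0.5435 m
Series → Q common, losses add: H = Σh = 17.68 m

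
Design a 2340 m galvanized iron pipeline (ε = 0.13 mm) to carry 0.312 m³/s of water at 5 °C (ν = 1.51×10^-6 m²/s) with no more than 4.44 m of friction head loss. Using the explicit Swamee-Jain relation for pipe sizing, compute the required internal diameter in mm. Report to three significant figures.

Swamee-Jain (Type III): D = 0.66·[ε^1.25·(LQ²/(gh_f))^4.75 + ν·Q^9.4·(L/(gh_f))^5.2]^0.04
LQ²/(gh_f) = 5.230; L/(gh_f) = 53.72
Term 1 = ε^1.25·(…)^4.75 = 0.0359; Term 2 = ν·Q^9.4·(…)^5.2 = 0.0264
D = 0.66·(0.0359 + 0.0264)^0.04 = 0.5906 m = 591 mm
Check: V = 1.14 m/s, Re = 4.45×10^5, f = 0.01585, h_f = 4.15 m ≈ 4.44 m ✓

D ≈ 591 mm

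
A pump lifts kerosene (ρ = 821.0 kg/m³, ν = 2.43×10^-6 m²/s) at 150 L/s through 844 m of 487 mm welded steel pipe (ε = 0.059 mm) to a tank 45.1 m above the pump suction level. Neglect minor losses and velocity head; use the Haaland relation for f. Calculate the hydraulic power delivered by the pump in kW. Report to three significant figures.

P_hyd ≈ 55.7 kW

V = 4Q/(πD²) = 0.8053 m/s; Re = 1.61×10^5; ε/D = 1.21×10^-4; f = 0.01690
h_f = f(L/D)V²/2g = 0.9680 m
Total head H = z + h_f = 45.1 + 0.9680 = 46.07 m
P_hyd = ρgQH = 821.0·9.81·0.150·46.07 = 55.65 kW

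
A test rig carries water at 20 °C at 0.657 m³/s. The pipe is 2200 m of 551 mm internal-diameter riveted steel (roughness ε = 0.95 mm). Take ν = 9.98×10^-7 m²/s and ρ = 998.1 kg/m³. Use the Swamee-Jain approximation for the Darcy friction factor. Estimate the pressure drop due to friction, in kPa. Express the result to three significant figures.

V = 4Q/(πD²) = 4·0.657/(π·0.551²) = 2.755 m/s
Re = VD/ν = 2.755·0.551/9.98×10^-7 = 1.52×10^6 → turbulent
ε/D = 0.95/551 = 0.00172
Swamee-Jain: f = 0.02272
h_f = f(L/D)V²/(2g) = 0.02272·(2200/0.551)·2.755²/(2·9.81) = 35.10 m
Δp = ρg·h_f = 998.1·9.81·35.10 = 343.7 kPa

Δp ≈ 344 kPa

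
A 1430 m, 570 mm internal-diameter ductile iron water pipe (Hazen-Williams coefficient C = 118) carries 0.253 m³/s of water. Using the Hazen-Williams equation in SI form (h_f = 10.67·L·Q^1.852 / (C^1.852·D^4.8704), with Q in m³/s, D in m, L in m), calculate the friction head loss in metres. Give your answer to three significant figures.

h_f ≈ 2.69 m

h_f = 10.67·1430·0.253^1.852 / (118^1.852·0.570^4.8704) = 2.691 m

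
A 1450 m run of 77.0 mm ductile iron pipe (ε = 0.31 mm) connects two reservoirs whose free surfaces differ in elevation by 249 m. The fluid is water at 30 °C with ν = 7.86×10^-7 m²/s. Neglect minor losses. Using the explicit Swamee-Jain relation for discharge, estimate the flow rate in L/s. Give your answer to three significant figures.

Q ≈ 14.0 L/s

Swamee-Jain (Type II): Q = -0.965·√(gD⁵h_f/L)·ln[ε/(3.7D) + √(3.17ν²L/(gD³h_f))]
√(gD⁵h_f/L) = √(9.81·0.0770⁵·249/1450) = 0.002135
ε/(3.7D) = 0.00109; √(3.17ν²L/(gD³h_f)) = 5.05×10^-5
Q = -0.965·0.002135·ln(0.001139) = 0.01397 m³/s
Check: V = 3.00 m/s, Re = 2.94×10^5, f = 0.02899, h_f = 250 m ≈ 249 m ✓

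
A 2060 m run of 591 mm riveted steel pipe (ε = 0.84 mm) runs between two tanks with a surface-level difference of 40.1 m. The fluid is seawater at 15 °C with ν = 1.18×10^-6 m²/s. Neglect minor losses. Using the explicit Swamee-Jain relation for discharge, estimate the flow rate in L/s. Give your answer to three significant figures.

Swamee-Jain (Type II): Q = -0.965·√(gD⁵h_f/L)·ln[ε/(3.7D) + √(3.17ν²L/(gD³h_f))]
√(gD⁵h_f/L) = √(9.81·0.591⁵·40.1/2060) = 0.1173
ε/(3.7D) = 3.84×10^-4; √(3.17ν²L/(gD³h_f)) = 1.06×10^-5
Q = -0.965·0.1173·ln(3.947×10^-4) = 0.8874 m³/s
Check: V = 3.23 m/s, Re = 1.62×10^6, f = 0.02164, h_f = 40.2 m ≈ 40.1 m ✓

Q ≈ 887 L/s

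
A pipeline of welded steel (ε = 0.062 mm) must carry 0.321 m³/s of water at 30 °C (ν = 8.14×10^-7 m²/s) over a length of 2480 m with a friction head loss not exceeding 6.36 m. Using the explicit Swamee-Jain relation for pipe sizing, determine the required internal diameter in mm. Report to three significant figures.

Swamee-Jain (Type III): D = 0.66·[ε^1.25·(LQ²/(gh_f))^4.75 + ν·Q^9.4·(L/(gh_f))^5.2]^0.04
LQ²/(gh_f) = 4.096; L/(gh_f) = 39.75
Term 1 = ε^1.25·(…)^4.75 = 0.00446; Term 2 = ν·Q^9.4·(…)^5.2 = 0.00387
D = 0.66·(0.00446 + 0.00387)^0.04 = 0.5450 m = 545 mm
Check: V = 1.38 m/s, Re = 9.21×10^5, f = 0.01380, h_f = 6.06 m ≈ 6.36 m ✓

D ≈ 545 mm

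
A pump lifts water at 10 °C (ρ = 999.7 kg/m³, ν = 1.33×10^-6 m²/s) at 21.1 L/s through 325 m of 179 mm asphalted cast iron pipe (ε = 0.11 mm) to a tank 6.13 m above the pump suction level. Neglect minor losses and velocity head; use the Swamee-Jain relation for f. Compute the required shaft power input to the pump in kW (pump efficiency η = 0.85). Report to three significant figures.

V = 4Q/(πD²) = 0.8385 m/s; Re = 1.13×10^5; ε/D = 6.15×10^-4; f = 0.02061
h_f = f(L/D)V²/2g = 1.341 m
Total head H = z + h_f = 6.13 + 1.341 = 7.471 m
P_hyd = ρgQH = 999.7·9.81·0.0211·7.471 = 1.546 kW
P_shaft = P_hyd/η = 1.546/0.85 = 1.819 kW

P_shaft ≈ 1.82 kW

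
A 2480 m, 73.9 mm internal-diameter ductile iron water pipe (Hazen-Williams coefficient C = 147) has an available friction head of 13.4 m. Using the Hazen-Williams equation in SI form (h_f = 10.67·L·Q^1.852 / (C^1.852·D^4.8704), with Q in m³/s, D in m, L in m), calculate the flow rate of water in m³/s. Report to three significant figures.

Q ≈ 0.00259 m³/s

Rearranging: Q = [h_f·C^1.852·D^4.8704 / (10.67·L)]^(1/1.852)
Q = [13.4·147^1.852·0.0739^4.8704 / (10.67·2480)]^0.540 = 0.002586 m³/s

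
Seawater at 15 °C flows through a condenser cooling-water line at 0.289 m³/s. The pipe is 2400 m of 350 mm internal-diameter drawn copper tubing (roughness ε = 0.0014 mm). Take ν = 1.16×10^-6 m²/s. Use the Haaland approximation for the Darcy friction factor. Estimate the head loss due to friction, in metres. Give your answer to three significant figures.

V = 4Q/(πD²) = 4·0.289/(π·0.350²) = 3.004 m/s
Re = VD/ν = 3.004·0.350/1.16×10^-6 = 9.06×10^5 → turbulent
ε/D = 0.0014/350 = 4.00×10^-6
Haaland: f = 0.01184
h_f = f(L/D)V²/(2g) = 0.01184·(2400/0.350)·3.004²/(2·9.81) = 37.35 m

h_f ≈ 37.3 m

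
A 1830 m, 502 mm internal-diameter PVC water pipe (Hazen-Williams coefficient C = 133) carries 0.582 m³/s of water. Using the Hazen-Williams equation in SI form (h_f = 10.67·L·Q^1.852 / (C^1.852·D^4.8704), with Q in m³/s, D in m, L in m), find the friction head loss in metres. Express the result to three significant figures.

h_f = 10.67·1830·0.582^1.852 / (133^1.852·0.502^4.8704) = 23.96 m

h_f ≈ 24.0 m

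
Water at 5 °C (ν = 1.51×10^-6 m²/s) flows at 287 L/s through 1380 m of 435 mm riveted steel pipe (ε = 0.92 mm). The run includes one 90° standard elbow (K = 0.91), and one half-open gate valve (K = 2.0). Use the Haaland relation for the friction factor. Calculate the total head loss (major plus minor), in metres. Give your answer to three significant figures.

H_L ≈ 15.1 m

V = 4Q/(πD²) = 1.931 m/s; V²/2g = 0.1901 m
Re = 5.56×10^5, ε/D = 0.00211 → f = 0.02410 (Haaland)
Major: h_f = f(L/D)·V²/2g = 0.02410·3172·0.1901 = 14.53 m
Minor: ΣK = 2.91; h_m = ΣK·V²/2g = 0.5531 m
Total H_L = 14.53 + 0.5531 = 15.08 m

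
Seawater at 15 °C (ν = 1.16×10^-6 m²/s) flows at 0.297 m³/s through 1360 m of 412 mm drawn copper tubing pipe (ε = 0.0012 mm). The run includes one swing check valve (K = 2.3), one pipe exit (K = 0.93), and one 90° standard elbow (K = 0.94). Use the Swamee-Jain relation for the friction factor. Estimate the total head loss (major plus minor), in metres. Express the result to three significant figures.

V = 4Q/(πD²) = 2.228 m/s; V²/2g = 0.2530 m
Re = 7.91×10^5, ε/D = 2.91×10^-6 → f = 0.01214 (Swamee-Jain)
Major: h_f = f(L/D)·V²/2g = 0.01214·3301·0.2530 = 10.14 m
Minor: ΣK = 4.17; h_m = ΣK·V²/2g = 1.055 m
Total H_L = 10.14 + 1.055 = 11.19 m

H_L ≈ 11.2 m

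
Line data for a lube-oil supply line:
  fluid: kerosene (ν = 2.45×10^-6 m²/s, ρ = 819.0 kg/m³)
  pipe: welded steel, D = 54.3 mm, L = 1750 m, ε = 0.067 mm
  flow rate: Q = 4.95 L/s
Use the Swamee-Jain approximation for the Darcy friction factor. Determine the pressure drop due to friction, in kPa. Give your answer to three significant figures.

V = 4Q/(πD²) = 4·0.00495/(π·0.0543²) = 2.138 m/s
Re = VD/ν = 2.138·0.0543/2.45×10^-6 = 4.74×10^4 → turbulent
ε/D = 0.067/54.3 = 0.00123
Swamee-Jain: f = 0.02501
h_f = f(L/D)V²/(2g) = 0.02501·(1750/0.0543)·2.138²/(2·9.81) = 187.7 m
Δp = ρg·h_f = 819.0·9.81·187.7 = 1508 kPa

Δp ≈ 1510 kPa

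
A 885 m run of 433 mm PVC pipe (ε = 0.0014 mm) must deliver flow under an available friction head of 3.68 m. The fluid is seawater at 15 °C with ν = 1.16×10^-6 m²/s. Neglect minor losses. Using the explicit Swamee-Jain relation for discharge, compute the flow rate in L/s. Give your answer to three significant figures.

Q ≈ 246 L/s

Swamee-Jain (Type II): Q = -0.965·√(gD⁵h_f/L)·ln[ε/(3.7D) + √(3.17ν²L/(gD³h_f))]
√(gD⁵h_f/L) = √(9.81·0.433⁵·3.68/885) = 0.02492
ε/(3.7D) = 8.74×10^-7; √(3.17ν²L/(gD³h_f)) = 3.59×10^-5
Q = -0.965·0.02492·ln(3.676×10^-5) = 0.2455 m³/s
Check: V = 1.67 m/s, Re = 6.22×10^5, f = 0.01265, h_f = 3.66 m ≈ 3.68 m ✓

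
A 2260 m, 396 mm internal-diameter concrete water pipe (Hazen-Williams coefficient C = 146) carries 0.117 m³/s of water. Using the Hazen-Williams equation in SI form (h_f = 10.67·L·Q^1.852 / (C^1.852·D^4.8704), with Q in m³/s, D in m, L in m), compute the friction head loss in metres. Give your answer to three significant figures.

h_f ≈ 4.05 m

h_f = 10.67·2260·0.117^1.852 / (146^1.852·0.396^4.8704) = 4.051 m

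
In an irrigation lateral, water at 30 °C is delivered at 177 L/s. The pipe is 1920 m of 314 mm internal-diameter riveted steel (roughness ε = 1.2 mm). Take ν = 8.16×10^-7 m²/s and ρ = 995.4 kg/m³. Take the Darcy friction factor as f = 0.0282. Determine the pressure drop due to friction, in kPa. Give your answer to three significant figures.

V = 4Q/(πD²) = 4·0.177/(π·0.314²) = 2.286 m/s
h_f = f(L/D)V²/(2g) = 0.02820·(1920/0.314)·2.286²/(2·9.81) = 45.92 m
Δp = ρg·h_f = 995.4·9.81·45.92 = 448.4 kPa

Δp ≈ 448 kPa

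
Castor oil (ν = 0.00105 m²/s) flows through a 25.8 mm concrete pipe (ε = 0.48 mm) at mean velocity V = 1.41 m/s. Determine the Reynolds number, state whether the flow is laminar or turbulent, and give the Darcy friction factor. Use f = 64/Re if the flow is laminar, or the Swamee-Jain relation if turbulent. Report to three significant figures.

Re = VD/ν = 1.410·0.0258/0.00105 = 34.6
Re < 2300 → laminar → f = 64/Re = 1.847

Re ≈ 34.6; laminar; f = 64/Re ≈ 1.85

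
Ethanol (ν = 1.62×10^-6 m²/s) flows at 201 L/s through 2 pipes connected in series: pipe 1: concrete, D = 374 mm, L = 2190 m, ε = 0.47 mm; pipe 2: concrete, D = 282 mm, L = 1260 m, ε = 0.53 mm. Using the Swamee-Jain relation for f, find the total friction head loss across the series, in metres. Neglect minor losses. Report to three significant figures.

Pipe 1: V = 1.830 m/s, Re = 4.22×10^5, ε/D = 0.00126, f = 0.02150, h_1 = f(L/D)V²/2g = 21.48 m
Pipe 2: V = 3.218 m/s, Re = 5.60×10^5, ε/D = 0.00188, f = 0.02349, h_2 = f(L/D)V²/2g = 55.40 m
Series → Q common, losses add: H = Σh = 76.88 m

H ≈ 76.9 m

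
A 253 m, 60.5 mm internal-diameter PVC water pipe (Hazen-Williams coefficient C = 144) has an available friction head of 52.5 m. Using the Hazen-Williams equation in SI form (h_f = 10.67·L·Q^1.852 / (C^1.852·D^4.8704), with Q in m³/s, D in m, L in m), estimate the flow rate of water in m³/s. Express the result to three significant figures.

Q ≈ 0.0107 m³/s

Rearranging: Q = [h_f·C^1.852·D^4.8704 / (10.67·L)]^(1/1.852)
Q = [52.5·144^1.852·0.0605^4.8704 / (10.67·253)]^0.540 = 0.01073 m³/s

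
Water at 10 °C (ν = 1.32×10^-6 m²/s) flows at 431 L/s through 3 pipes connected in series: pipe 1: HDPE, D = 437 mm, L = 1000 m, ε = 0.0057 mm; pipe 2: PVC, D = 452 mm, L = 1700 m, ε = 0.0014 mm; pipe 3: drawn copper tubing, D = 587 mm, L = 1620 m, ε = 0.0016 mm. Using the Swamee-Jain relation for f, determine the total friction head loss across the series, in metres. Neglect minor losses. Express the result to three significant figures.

H ≈ 32.4 m

Pipe 1: V = 2.874 m/s, Re = 9.51×10^5, ε/D = 1.30×10^-5, f = 0.01201, h_1 = f(L/D)V²/2g = 11.57 m
Pipe 2: V = 2.686 m/s, Re = 9.20×10^5, ε/D = 3.10×10^-6, f = 0.01185, h_2 = f(L/D)V²/2g = 16.38 m
Pipe 3: V = 1.593 m/s, Re = 7.08×10^5, ε/D = 2.73×10^-6, f = 0.01237, h_3 = f(L/D)V²/2g = 4.412 m
Series → Q common, losses add: H = Σh = 32.37 m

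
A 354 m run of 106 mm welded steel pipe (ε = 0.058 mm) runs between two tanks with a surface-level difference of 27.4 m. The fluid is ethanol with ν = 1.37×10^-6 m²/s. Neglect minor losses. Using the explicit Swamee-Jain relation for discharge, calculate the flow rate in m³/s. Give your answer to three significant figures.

Q ≈ 0.0258 m³/s

Swamee-Jain (Type II): Q = -0.965·√(gD⁵h_f/L)·ln[ε/(3.7D) + √(3.17ν²L/(gD³h_f))]
√(gD⁵h_f/L) = √(9.81·0.106⁵·27.4/354) = 0.003188
ε/(3.7D) = 1.48×10^-4; √(3.17ν²L/(gD³h_f)) = 8.11×10^-5
Q = -0.965·0.003188·ln(2.290×10^-4) = 0.02578 m³/s
Check: V = 2.92 m/s, Re = 2.26×10^5, f = 0.01898, h_f = 27.6 m ≈ 27.4 m ✓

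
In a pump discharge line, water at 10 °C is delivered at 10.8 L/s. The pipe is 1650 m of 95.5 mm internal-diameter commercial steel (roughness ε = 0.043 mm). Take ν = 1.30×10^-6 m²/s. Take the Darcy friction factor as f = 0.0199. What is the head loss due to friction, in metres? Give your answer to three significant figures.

V = 4Q/(πD²) = 4·0.0108/(π·0.0955²) = 1.508 m/s
h_f = f(L/D)V²/(2g) = 0.01990·(1650/0.0955)·1.508²/(2·9.81) = 39.84 m

h_f ≈ 39.8 m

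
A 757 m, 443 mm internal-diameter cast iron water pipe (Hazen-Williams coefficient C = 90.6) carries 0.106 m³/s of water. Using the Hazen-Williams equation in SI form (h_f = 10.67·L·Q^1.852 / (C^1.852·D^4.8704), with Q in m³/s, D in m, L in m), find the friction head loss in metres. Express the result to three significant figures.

h_f = 10.67·757·0.106^1.852 / (90.6^1.852·0.443^4.8704) = 1.584 m

h_f ≈ 1.58 m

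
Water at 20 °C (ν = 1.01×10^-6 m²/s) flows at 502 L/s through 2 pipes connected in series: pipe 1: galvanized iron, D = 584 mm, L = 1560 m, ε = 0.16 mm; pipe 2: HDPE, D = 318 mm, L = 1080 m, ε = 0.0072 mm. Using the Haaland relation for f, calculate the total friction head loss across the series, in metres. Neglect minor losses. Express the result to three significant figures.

Pipe 1: V = 1.874 m/s, Re = 1.08×10^6, ε/D = 2.74×10^-4, f = 0.01531, h_1 = f(L/D)V²/2g = 7.322 m
Pipe 2: V = 6.321 m/s, Re = 1.99×10^6, ε/D = 2.26×10^-5, f = 0.01102, h_2 = f(L/D)V²/2g = 76.20 m
Series → Q common, losses add: H = Σh = 83.53 m

H ≈ 83.5 m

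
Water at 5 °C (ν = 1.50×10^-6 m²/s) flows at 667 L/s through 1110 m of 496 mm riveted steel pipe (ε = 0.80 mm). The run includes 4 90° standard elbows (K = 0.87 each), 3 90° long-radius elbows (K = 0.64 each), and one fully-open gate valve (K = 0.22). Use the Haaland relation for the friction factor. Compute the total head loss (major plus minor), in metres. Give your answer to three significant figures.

V = 4Q/(πD²) = 3.452 m/s; V²/2g = 0.6074 m
Re = 1.14×10^6, ε/D = 0.00161 → f = 0.02235 (Haaland)
Major: h_f = f(L/D)·V²/2g = 0.02235·2238·0.6074 = 30.37 m
Minor: ΣK = 5.62; h_m = ΣK·V²/2g = 3.413 m
Total H_L = 30.37 + 3.413 = 33.79 m

H_L ≈ 33.8 m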